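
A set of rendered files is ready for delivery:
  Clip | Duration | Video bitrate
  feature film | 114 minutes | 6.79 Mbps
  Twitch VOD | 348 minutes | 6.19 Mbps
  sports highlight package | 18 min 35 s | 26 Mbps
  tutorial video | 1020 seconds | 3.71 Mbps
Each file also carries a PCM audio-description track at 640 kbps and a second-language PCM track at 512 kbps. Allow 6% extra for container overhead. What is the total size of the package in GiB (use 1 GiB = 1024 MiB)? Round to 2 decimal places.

Audio total: 640 + 512 = 1152 kbps = 1.152 Mbps.
feature film: 7.942 Mbps × 6840 s × 1.06 = 57582.7 Mb
Twitch VOD: 7.342 Mbps × 20880 s × 1.06 = 162499.0 Mb
sports highlight package: 27.152 Mbps × 1115 s × 1.06 = 32090.9 Mb
tutorial video: 4.862 Mbps × 1020 s × 1.06 = 5256.8 Mb
Total: 257429.4 Mb = 32178.7 MB.
= 29.97 GiB.

29.97 GiB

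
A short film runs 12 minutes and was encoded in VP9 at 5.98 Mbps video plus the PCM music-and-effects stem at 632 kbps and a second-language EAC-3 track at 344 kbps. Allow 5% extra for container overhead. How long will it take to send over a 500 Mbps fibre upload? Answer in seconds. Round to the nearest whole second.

12 min = 720 s
Audio total: 632 + 344 = 976 kbps = 0.976 Mbps.
Total bitrate: 6.956 Mbps.
File: 6.956 Mbps × 720 s = 5008.3 Mb.
With 5% container overhead: ×1.05. → 5258.7 Mb.
At 500 Mbps: 5258.7 / 500 = 10.5 s ≈ 10.5 seconds.

11 seconds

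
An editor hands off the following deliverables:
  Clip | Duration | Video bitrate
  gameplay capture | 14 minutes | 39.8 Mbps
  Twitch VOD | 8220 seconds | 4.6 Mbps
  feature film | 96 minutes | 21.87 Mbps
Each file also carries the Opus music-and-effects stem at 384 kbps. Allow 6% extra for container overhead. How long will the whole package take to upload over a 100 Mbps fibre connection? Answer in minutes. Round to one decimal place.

Audio: 384 kbps = 0.384 Mbps.
gameplay capture: 40.184 Mbps × 840 s × 1.06 = 35779.8 Mb
Twitch VOD: 4.984 Mbps × 8220 s × 1.06 = 43426.6 Mb
feature film: 22.254 Mbps × 5760 s × 1.06 = 135874.0 Mb
Total: 215080.4 Mb = 26885.1 MB.
At 100 Mbps: 215080.4 / 100 = 2151 s ≈ 35.8 minutes.

35.8 minutes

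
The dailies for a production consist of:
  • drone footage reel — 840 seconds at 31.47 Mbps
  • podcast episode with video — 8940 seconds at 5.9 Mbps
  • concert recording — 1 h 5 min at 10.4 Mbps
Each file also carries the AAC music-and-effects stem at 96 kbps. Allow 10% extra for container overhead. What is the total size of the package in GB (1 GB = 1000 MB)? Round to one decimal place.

Audio: 96 kbps = 0.096 Mbps.
drone footage reel: 31.566 Mbps × 840 s × 1.10 = 29167.0 Mb
podcast episode with video: 5.996 Mbps × 8940 s × 1.10 = 58964.7 Mb
concert recording: 10.496 Mbps × 3900 s × 1.10 = 45027.8 Mb
Total: 133159.5 Mb = 16644.9 MB.
= 16.64 GB.

16.6 GB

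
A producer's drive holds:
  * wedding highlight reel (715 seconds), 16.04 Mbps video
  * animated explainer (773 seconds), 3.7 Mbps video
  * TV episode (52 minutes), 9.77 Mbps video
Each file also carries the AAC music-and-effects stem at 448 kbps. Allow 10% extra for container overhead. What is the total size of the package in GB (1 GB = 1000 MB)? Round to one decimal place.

6.4 GB

Audio: 448 kbps = 0.448 Mbps.
wedding highlight reel: 16.488 Mbps × 715 s × 1.10 = 12967.8 Mb
animated explainer: 4.148 Mbps × 773 s × 1.10 = 3527.0 Mb
TV episode: 10.218 Mbps × 3120 s × 1.10 = 35068.2 Mb
Total: 51563.0 Mb = 6445.4 MB.
= 6.445 GB.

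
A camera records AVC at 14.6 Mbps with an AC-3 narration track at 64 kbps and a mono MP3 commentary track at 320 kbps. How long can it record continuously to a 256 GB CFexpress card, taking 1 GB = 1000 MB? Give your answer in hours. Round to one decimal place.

Audio total: 64 + 320 = 384 kbps = 0.384 Mbps.
Total bitrate: 14.6 + 0.384 = 14.984 Mbps.
Capacity: 256 GB = 2,048,000 Mb.
Recording time: 2,048,000 / 14.984 = 136,679 s ≈ 38.0 hours.

38.0 hours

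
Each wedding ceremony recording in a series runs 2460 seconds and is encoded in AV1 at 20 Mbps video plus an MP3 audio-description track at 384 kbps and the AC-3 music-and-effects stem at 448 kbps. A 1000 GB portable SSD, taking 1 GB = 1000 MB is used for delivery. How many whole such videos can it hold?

156

Audio total: 384 + 448 = 832 kbps = 0.832 Mbps.
Total bitrate: 20.832 Mbps.
Per item: 20.832 Mbps × 2460 s = 51,247 Mb = 6,406 MB.
Capacity: 1000 GB = 8,000,000 Mb; 156.11 items → 156 complete.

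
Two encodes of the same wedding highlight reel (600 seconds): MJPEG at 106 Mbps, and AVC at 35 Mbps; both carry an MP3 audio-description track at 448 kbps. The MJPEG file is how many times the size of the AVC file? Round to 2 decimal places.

Audio: 448 kbps = 0.448 Mbps.
MJPEG: 106.448 Mbps × 600 s = 63868.8 Mb = 7.984 GB.
AVC: 35.448 Mbps × 600 s = 21268.8 Mb = 2.659 GB.
Ratio: 7.984 / 2.659 = 3.003.

3.00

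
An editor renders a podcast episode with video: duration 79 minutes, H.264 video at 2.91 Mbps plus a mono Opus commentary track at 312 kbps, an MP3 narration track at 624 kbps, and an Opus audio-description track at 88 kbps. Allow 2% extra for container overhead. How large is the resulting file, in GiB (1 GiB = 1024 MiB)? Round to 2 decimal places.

2.21 GiB

79 min = 4740 s
Audio total: 312 + 624 + 88 = 1024 kbps = 1.024 Mbps.
Total bitrate: 2.91 + 1.024 = 3.934 Mbps.
Stream data: 3.934 Mbps × 4740 s = 18647.2 Mb.
With 2% container overhead: ×1.02.
19,020 Mb = 2,377,512,900 bytes ÷ 1,073,741,824 = 2.214 GiB.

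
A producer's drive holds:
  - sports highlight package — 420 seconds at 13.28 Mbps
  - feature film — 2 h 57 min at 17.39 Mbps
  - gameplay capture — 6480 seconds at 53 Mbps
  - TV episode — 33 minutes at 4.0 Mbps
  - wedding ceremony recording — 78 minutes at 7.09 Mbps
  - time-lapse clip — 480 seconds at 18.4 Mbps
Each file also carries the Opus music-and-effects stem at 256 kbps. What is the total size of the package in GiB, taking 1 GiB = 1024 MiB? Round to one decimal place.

Audio: 256 kbps = 0.256 Mbps.
sports highlight package: 13.536 Mbps × 420 s = 5685.1 Mb
feature film: 17.646 Mbps × 10620 s = 187400.5 Mb
gameplay capture: 53.256 Mbps × 6480 s = 345098.9 Mb
TV episode: 4.256 Mbps × 1980 s = 8426.9 Mb
wedding ceremony recording: 7.346 Mbps × 4680 s = 34379.3 Mb
time-lapse clip: 18.656 Mbps × 480 s = 8954.9 Mb
Total: 589945.6 Mb = 73743.2 MB.
= 68.68 GiB.

68.7 GiB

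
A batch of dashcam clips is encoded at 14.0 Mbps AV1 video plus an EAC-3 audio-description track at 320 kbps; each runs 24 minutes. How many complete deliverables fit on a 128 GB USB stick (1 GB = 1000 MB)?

49

24 min = 1440 s
Audio: 320 kbps = 0.320 Mbps.
Total bitrate: 14.320 Mbps.
Per item: 14.320 Mbps × 1440 s = 20,621 Mb = 2,578 MB.
Capacity: 128 GB = 1,024,000 Mb; 49.66 items → 49 complete.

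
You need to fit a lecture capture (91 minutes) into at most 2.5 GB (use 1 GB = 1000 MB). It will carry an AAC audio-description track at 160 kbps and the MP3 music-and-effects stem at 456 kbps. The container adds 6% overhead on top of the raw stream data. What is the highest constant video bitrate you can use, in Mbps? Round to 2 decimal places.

2.84 Mbps

Budget: 2.5 GB = 20000.0 Mb.
Stream payload after overhead: 20000.0 / 1.06 = 18867.9 Mb.
91 min = 5460 s
Total bitrate budget: 18867.9 Mb / 5460 s = 3.456 Mbps.
Audio total: 160 + 456 = 616 kbps = 0.616 Mbps.
Video: 3.456 − 0.616 = 2.840 Mbps.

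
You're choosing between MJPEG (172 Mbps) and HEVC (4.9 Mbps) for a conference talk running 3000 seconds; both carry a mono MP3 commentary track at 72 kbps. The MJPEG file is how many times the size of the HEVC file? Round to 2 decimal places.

Audio: 72 kbps = 0.072 Mbps.
MJPEG: 172.072 Mbps × 3000 s = 516216.0 Mb = 64.527 GB.
HEVC: 4.972 Mbps × 3000 s = 14916.0 Mb = 1.865 GB.
Ratio: 64.527 / 1.865 = 34.608.

34.61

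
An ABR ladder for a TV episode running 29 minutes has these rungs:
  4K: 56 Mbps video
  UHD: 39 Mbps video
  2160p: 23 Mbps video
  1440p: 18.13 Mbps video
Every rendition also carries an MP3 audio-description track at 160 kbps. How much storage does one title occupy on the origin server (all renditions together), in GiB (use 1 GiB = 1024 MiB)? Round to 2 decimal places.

29 min = 1740 s
Audio: 160 kbps = 0.160 Mbps.
Sum of rendition bitrates: (56+0.160) + (39+0.160) + (23+0.160) + (18.13+0.160) = 136.770 Mbps.
× 1740 s = 237,980 Mb = 29,747 MB = 27.70 GiB.

27.70 GiB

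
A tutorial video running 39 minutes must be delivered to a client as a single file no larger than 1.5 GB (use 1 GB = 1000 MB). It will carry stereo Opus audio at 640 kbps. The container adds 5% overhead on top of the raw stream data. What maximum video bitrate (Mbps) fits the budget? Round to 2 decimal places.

4.24 Mbps

Budget: 1.5 GB = 12000.0 Mb.
Stream payload after overhead: 12000.0 / 1.05 = 11428.6 Mb.
39 min = 2340 s
Total bitrate budget: 11428.6 Mb / 2340 s = 4.884 Mbps.
Audio: 640 kbps = 0.640 Mbps.
Video: 4.884 − 0.640 = 4.244 Mbps.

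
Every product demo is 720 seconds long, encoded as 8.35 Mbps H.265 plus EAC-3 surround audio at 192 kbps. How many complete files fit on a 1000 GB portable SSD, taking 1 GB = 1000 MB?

1300

Audio: 192 kbps = 0.192 Mbps.
Total bitrate: 8.542 Mbps.
Per item: 8.542 Mbps × 720 s = 6,150 Mb = 768.8 MB.
Capacity: 1000 GB = 8,000,000 Mb; 1300.76 items → 1300 complete.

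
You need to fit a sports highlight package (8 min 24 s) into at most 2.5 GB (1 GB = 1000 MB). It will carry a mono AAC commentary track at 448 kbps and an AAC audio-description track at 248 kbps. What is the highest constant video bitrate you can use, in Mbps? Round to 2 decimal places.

38.99 Mbps

Budget: 2.5 GB = 20000.0 Mb.
8 min 24 s = 504 s
Total bitrate budget: 20000.0 Mb / 504 s = 39.683 Mbps.
Audio total: 448 + 248 = 696 kbps = 0.696 Mbps.
Video: 39.683 − 0.696 = 38.987 Mbps.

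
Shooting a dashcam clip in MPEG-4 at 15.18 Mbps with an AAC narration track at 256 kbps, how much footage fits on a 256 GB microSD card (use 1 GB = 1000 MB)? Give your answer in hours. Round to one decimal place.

Audio: 256 kbps = 0.256 Mbps.
Total bitrate: 15.18 + 0.256 = 15.436 Mbps.
Capacity: 256 GB = 2,048,000 Mb.
Recording time: 2,048,000 / 15.436 = 132,677 s ≈ 36.9 hours.

36.9 hours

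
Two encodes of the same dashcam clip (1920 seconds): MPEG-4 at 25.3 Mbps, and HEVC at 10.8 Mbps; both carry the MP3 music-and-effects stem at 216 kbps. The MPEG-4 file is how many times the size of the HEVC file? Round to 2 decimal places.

Audio: 216 kbps = 0.216 Mbps.
MPEG-4: 25.516 Mbps × 1920 s = 48990.7 Mb = 6.124 GB.
HEVC: 11.016 Mbps × 1920 s = 21150.7 Mb = 2.644 GB.
Ratio: 6.124 / 2.644 = 2.316.

2.32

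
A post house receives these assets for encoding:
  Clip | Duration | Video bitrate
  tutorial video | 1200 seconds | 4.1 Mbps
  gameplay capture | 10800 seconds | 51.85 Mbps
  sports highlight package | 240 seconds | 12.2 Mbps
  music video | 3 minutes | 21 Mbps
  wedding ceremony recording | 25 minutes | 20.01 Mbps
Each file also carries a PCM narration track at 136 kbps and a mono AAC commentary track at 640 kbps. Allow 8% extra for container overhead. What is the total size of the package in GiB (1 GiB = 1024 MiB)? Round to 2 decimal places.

77.00 GiB

Audio total: 136 + 640 = 776 kbps = 0.776 Mbps.
tutorial video: 4.876 Mbps × 1200 s × 1.08 = 6319.3 Mb
gameplay capture: 52.626 Mbps × 10800 s × 1.08 = 613829.7 Mb
sports highlight package: 12.976 Mbps × 240 s × 1.08 = 3363.4 Mb
music video: 21.776 Mbps × 180 s × 1.08 = 4233.3 Mb
wedding ceremony recording: 20.786 Mbps × 1500 s × 1.08 = 33673.3 Mb
Total: 661418.9 Mb = 82677.4 MB.
= 77.00 GiB.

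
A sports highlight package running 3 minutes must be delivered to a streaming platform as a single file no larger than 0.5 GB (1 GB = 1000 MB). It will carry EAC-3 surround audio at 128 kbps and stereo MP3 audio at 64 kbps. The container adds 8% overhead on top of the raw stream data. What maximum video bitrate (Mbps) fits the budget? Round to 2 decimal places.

20.38 Mbps

Budget: 0.5 GB = 4000.0 Mb.
Stream payload after overhead: 4000.0 / 1.08 = 3703.7 Mb.
3 min = 180 s
Total bitrate budget: 3703.7 Mb / 180 s = 20.576 Mbps.
Audio total: 128 + 64 = 192 kbps = 0.192 Mbps.
Video: 20.576 − 0.192 = 20.384 Mbps.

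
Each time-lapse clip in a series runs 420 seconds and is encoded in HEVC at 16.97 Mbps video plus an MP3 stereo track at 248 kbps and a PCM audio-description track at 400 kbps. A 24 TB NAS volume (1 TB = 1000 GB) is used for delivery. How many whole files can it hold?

25947

Audio total: 248 + 400 = 648 kbps = 0.648 Mbps.
Total bitrate: 17.618 Mbps.
Per item: 17.618 Mbps × 420 s = 7,400 Mb = 924.9 MB.
Capacity: 24 TB = 192,000,000 Mb; 25947.49 items → 25947 complete.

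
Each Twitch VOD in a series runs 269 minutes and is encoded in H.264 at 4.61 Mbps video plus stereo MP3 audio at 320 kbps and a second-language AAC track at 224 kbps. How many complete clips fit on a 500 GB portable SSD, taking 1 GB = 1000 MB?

269 min = 16140 s
Audio total: 320 + 224 = 544 kbps = 0.544 Mbps.
Total bitrate: 5.154 Mbps.
Per item: 5.154 Mbps × 16140 s = 83,186 Mb = 10,398 MB.
Capacity: 500 GB = 4,000,000 Mb; 48.09 items → 48 complete.

48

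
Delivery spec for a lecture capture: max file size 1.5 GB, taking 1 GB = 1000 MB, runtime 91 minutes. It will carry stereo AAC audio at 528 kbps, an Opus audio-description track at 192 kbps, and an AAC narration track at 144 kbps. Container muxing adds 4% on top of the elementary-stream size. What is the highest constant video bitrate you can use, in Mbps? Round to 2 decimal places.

1.25 Mbps

Budget: 1.5 GB = 12000.0 Mb.
Stream payload after overhead: 12000.0 / 1.04 = 11538.5 Mb.
91 min = 5460 s
Total bitrate budget: 11538.5 Mb / 5460 s = 2.113 Mbps.
Audio total: 528 + 192 + 144 = 864 kbps = 0.864 Mbps.
Video: 2.113 − 0.864 = 1.249 Mbps.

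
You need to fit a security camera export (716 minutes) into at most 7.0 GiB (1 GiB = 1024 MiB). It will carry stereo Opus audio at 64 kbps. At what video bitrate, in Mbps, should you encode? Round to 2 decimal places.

Budget: 7.0 GiB = 60129.5 Mb.
716 min = 42960 s
Total bitrate budget: 60129.5 Mb / 42960 s = 1.400 Mbps.
Audio: 64 kbps = 0.064 Mbps.
Video: 1.400 − 0.064 = 1.336 Mbps.

1.34 Mbps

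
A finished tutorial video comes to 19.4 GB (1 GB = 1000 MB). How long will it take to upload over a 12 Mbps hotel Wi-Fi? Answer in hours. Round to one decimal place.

3.6 hours

File: 19.4 GB = 155200.0 Mb.
At 12 Mbps: 155200.0 / 12 = 12933.3 s ≈ 3.59 hours.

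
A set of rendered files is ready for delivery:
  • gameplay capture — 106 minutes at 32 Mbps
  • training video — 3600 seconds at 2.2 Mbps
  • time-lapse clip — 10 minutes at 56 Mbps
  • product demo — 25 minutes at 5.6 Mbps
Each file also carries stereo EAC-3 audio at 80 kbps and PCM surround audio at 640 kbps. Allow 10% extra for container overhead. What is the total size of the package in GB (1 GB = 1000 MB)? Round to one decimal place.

36.0 GB

Audio total: 80 + 640 = 720 kbps = 0.720 Mbps.
gameplay capture: 32.720 Mbps × 6360 s × 1.10 = 228909.1 Mb
training video: 2.920 Mbps × 3600 s × 1.10 = 11563.2 Mb
time-lapse clip: 56.720 Mbps × 600 s × 1.10 = 37435.2 Mb
product demo: 6.320 Mbps × 1500 s × 1.10 = 10428.0 Mb
Total: 288335.5 Mb = 36041.9 MB.
= 36.04 GB.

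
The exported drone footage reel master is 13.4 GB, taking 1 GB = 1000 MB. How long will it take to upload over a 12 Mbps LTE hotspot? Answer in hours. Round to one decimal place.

File: 13.4 GB = 107200.0 Mb.
At 12 Mbps: 107200.0 / 12 = 8933.3 s ≈ 2.48 hours.

2.5 hours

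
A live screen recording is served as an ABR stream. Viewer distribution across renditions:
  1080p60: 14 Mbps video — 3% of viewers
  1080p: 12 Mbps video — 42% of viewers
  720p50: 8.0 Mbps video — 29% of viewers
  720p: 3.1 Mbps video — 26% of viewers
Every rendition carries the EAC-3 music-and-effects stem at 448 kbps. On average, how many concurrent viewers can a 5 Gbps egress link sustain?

Audio: 448 kbps = 0.448 Mbps.
Average per-viewer bitrate: 0.03×14.448 + 0.42×12.448 + 0.29×8.448 + 0.26×3.548 = 9.034 Mbps.
5 Gbps = 5,000 Mbps; 5,000 / 9.034 = 553.46 → 553.

553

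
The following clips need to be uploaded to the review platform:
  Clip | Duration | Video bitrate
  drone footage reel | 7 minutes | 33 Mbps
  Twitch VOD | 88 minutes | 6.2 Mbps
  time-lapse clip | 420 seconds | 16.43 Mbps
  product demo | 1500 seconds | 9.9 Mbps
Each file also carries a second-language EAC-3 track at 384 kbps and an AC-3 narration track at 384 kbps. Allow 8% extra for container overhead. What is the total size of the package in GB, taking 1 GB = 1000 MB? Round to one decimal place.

Audio total: 384 + 384 = 768 kbps = 0.768 Mbps.
drone footage reel: 33.768 Mbps × 420 s × 1.08 = 15317.2 Mb
Twitch VOD: 6.968 Mbps × 5280 s × 1.08 = 39734.3 Mb
time-lapse clip: 17.198 Mbps × 420 s × 1.08 = 7801.0 Mb
product demo: 10.668 Mbps × 1500 s × 1.08 = 17282.2 Mb
Total: 80134.7 Mb = 10016.8 MB.
= 10.02 GB.

10.0 GB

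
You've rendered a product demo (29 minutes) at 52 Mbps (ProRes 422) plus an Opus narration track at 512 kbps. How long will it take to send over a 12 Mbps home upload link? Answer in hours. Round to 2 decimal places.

29 min = 1740 s
Audio: 512 kbps = 0.512 Mbps.
Total bitrate: 52.512 Mbps.
File: 52.512 Mbps × 1740 s = 91370.9 Mb.
At 12 Mbps: 91370.9 / 12 = 7614.2 s ≈ 2.12 hours.

2.12 hours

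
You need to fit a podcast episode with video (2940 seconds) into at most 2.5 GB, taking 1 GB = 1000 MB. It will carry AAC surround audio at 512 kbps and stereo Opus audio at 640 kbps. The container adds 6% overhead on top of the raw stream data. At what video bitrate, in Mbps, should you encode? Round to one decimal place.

5.3 Mbps

Budget: 2.5 GB = 20000.0 Mb.
Stream payload after overhead: 20000.0 / 1.06 = 18867.9 Mb.
Total bitrate budget: 18867.9 Mb / 2940 s = 6.418 Mbps.
Audio total: 512 + 640 = 1152 kbps = 1.152 Mbps.
Video: 6.418 − 1.152 = 5.266 Mbps.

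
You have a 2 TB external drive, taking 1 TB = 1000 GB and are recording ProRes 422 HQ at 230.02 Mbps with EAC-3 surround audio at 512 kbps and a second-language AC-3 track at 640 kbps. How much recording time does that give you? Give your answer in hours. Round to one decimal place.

19.2 hours

Audio total: 512 + 640 = 1152 kbps = 1.152 Mbps.
Total bitrate: 230.02 + 1.152 = 231.172 Mbps.
Capacity: 2 TB = 16,000,000 Mb.
Recording time: 16,000,000 / 231.172 = 69,213 s ≈ 19.2 hours.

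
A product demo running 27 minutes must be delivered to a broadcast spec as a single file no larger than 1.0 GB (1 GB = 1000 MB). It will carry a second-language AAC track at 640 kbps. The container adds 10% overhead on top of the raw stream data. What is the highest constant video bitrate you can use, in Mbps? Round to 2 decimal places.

Budget: 1.0 GB = 8000.0 Mb.
Stream payload after overhead: 8000.0 / 1.10 = 7272.7 Mb.
27 min = 1620 s
Total bitrate budget: 7272.7 Mb / 1620 s = 4.489 Mbps.
Audio: 640 kbps = 0.640 Mbps.
Video: 4.489 − 0.640 = 3.849 Mbps.

3.85 Mbps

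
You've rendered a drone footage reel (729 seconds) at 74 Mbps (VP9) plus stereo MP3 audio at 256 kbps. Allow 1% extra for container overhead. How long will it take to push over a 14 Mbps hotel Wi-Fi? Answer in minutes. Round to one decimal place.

Audio: 256 kbps = 0.256 Mbps.
Total bitrate: 74.256 Mbps.
File: 74.256 Mbps × 729 s = 54132.6 Mb.
With 1% container overhead: ×1.01. → 54674.0 Mb.
At 14 Mbps: 54674.0 / 14 = 3905.3 s ≈ 65.1 minutes.

65.1 minutes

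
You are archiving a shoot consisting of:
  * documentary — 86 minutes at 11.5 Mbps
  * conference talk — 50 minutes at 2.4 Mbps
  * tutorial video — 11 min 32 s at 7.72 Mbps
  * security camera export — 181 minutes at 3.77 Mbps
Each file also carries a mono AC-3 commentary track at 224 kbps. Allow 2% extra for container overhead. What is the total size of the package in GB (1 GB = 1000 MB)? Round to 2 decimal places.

14.95 GB

Audio: 224 kbps = 0.224 Mbps.
documentary: 11.724 Mbps × 5160 s × 1.02 = 61705.8 Mb
conference talk: 2.624 Mbps × 3000 s × 1.02 = 8029.4 Mb
tutorial video: 7.944 Mbps × 692 s × 1.02 = 5607.2 Mb
security camera export: 3.994 Mbps × 10860 s × 1.02 = 44242.3 Mb
Total: 119584.7 Mb = 14948.1 MB.
= 14.95 GB.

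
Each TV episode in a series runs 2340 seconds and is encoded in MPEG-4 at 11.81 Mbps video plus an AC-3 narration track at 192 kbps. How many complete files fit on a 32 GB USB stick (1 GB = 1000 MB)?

9

Audio: 192 kbps = 0.192 Mbps.
Total bitrate: 12.002 Mbps.
Per item: 12.002 Mbps × 2340 s = 28,085 Mb = 3,511 MB.
Capacity: 32 GB = 256,000 Mb; 9.12 items → 9 complete.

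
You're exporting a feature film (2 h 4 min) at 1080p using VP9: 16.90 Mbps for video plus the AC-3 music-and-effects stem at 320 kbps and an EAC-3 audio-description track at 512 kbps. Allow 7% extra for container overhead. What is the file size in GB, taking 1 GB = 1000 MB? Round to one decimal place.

17.6 GB

2 h 4 min = 124 min = 7440 s
Audio total: 320 + 512 = 832 kbps = 0.832 Mbps.
Total bitrate: 16.90 + 0.832 = 17.732 Mbps.
Stream data: 17.732 Mbps × 7440 s = 131926.1 Mb.
With 7% container overhead: ×1.07.
141,161 Mb ÷ 8 = 17,645 MB → 17.65 GB.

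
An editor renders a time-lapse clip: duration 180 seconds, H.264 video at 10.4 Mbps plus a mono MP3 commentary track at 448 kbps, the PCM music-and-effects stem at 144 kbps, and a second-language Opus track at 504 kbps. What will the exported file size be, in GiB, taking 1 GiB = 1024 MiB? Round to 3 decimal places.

0.241 GiB

Audio total: 448 + 144 + 504 = 1096 kbps = 1.096 Mbps.
Total bitrate: 10.4 + 1.096 = 11.496 Mbps.
Stream data: 11.496 Mbps × 180 s = 2069.3 Mb.
2,069 Mb = 258,660,000 bytes ÷ 1,073,741,824 = 0.2409 GiB.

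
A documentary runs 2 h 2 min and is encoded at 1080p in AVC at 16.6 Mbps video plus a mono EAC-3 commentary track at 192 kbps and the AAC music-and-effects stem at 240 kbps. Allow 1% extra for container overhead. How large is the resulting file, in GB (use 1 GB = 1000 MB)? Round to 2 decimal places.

2 h 2 min = 122 min = 7320 s
Audio total: 192 + 240 = 432 kbps = 0.432 Mbps.
Total bitrate: 16.6 + 0.432 = 17.032 Mbps.
Stream data: 17.032 Mbps × 7320 s = 124674.2 Mb.
With 1% container overhead: ×1.01.
125,921 Mb ÷ 8 = 15,740 MB → 15.74 GB.

15.74 GB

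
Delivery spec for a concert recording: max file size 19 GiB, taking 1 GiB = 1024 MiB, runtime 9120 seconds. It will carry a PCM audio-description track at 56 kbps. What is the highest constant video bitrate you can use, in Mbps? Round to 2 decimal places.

Budget: 19 GiB = 163208.8 Mb.
Total bitrate budget: 163208.8 Mb / 9120 s = 17.896 Mbps.
Audio: 56 kbps = 0.056 Mbps.
Video: 17.896 − 0.056 = 17.840 Mbps.

17.84 Mbps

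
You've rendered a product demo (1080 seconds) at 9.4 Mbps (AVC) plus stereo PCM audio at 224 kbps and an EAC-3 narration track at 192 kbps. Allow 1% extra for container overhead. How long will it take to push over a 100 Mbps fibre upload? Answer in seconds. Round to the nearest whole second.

107 seconds

Audio total: 224 + 192 = 416 kbps = 0.416 Mbps.
Total bitrate: 9.816 Mbps.
File: 9.816 Mbps × 1080 s = 10601.3 Mb.
With 1% container overhead: ×1.01. → 10707.3 Mb.
At 100 Mbps: 10707.3 / 100 = 107.1 s ≈ 107 seconds.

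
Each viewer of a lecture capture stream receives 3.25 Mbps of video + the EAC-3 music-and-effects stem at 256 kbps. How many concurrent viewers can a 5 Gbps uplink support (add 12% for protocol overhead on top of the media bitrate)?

Audio: 256 kbps = 0.256 Mbps.
Per-viewer media rate: 3.506 Mbps.
On the wire with 12% overhead: 3.927 Mbps.
5 Gbps = 5,000 Mbps; 5,000 / 3.927 = 1273.33 → 1273 viewers.

1273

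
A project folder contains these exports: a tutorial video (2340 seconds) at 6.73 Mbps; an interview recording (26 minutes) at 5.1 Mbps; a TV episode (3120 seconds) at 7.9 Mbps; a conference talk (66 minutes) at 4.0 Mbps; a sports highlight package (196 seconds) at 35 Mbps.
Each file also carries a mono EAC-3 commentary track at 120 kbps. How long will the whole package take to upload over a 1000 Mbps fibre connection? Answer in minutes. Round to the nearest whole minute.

1 minutes

Audio: 120 kbps = 0.120 Mbps.
tutorial video: 6.850 Mbps × 2340 s = 16029.0 Mb
interview recording: 5.220 Mbps × 1560 s = 8143.2 Mb
TV episode: 8.020 Mbps × 3120 s = 25022.4 Mb
conference talk: 4.120 Mbps × 3960 s = 16315.2 Mb
sports highlight package: 35.120 Mbps × 196 s = 6883.5 Mb
Total: 72393.3 Mb = 9049.2 MB.
At 1000 Mbps: 72393.3 / 1000 = 72 s ≈ 1.21 minutes.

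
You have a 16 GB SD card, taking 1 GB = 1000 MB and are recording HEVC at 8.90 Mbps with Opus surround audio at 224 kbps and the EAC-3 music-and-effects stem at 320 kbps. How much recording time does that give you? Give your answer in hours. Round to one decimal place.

3.8 hours

Audio total: 224 + 320 = 544 kbps = 0.544 Mbps.
Total bitrate: 8.90 + 0.544 = 9.444 Mbps.
Capacity: 16 GB = 128,000 Mb.
Recording time: 128,000 / 9.444 = 13,554 s ≈ 3.76 hours.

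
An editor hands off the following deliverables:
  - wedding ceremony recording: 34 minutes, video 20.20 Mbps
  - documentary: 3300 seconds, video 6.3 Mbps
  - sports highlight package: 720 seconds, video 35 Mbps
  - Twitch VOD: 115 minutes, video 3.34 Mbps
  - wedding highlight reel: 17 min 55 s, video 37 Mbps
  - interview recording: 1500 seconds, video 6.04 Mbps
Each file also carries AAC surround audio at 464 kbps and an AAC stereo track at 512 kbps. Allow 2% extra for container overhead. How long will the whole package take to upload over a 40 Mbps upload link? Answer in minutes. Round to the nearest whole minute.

Audio total: 464 + 512 = 976 kbps = 0.976 Mbps.
wedding ceremony recording: 21.176 Mbps × 2040 s × 1.02 = 44063.0 Mb
documentary: 7.276 Mbps × 3300 s × 1.02 = 24491.0 Mb
sports highlight package: 35.976 Mbps × 720 s × 1.02 = 26420.8 Mb
Twitch VOD: 4.316 Mbps × 6900 s × 1.02 = 30376.0 Mb
wedding highlight reel: 37.976 Mbps × 1075 s × 1.02 = 41640.7 Mb
interview recording: 7.016 Mbps × 1500 s × 1.02 = 10734.5 Mb
Total: 177726.0 Mb = 22215.7 MB.
At 40 Mbps: 177726.0 / 40 = 4443 s ≈ 74.1 minutes.

74 minutes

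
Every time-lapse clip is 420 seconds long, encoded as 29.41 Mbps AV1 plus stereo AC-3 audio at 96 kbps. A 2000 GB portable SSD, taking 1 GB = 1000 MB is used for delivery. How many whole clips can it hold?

Audio: 96 kbps = 0.096 Mbps.
Total bitrate: 29.506 Mbps.
Per item: 29.506 Mbps × 420 s = 12,393 Mb = 1,549 MB.
Capacity: 2000 GB = 16,000,000 Mb; 1291.10 items → 1291 complete.

1291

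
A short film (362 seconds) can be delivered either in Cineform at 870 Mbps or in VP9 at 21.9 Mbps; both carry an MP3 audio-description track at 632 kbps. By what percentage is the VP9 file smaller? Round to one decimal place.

Audio: 632 kbps = 0.632 Mbps.
Cineform: 870.632 Mbps × 362 s = 315168.8 Mb = 39.396 GB.
VP9: 22.532 Mbps × 362 s = 8156.6 Mb = 1.020 GB.
Reduction: (1 − 1.020/39.396) × 100 = 97.41%.

97.4%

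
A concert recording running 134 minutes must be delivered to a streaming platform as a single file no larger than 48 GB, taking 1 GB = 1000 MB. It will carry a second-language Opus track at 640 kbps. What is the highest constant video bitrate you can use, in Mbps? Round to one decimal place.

Budget: 48 GB = 384000.0 Mb.
134 min = 8040 s
Total bitrate budget: 384000.0 Mb / 8040 s = 47.761 Mbps.
Audio: 640 kbps = 0.640 Mbps.
Video: 47.761 − 0.640 = 47.121 Mbps.

47.1 Mbps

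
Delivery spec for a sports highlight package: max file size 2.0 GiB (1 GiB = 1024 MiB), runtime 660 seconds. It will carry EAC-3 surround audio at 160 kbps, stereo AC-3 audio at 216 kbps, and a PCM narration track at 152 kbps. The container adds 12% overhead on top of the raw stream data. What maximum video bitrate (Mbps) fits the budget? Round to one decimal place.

22.7 Mbps

Budget: 2.0 GiB = 17179.9 Mb.
Stream payload after overhead: 17179.9 / 1.12 = 15339.2 Mb.
Total bitrate budget: 15339.2 Mb / 660 s = 23.241 Mbps.
Audio total: 160 + 216 + 152 = 528 kbps = 0.528 Mbps.
Video: 23.241 − 0.528 = 22.713 Mbps.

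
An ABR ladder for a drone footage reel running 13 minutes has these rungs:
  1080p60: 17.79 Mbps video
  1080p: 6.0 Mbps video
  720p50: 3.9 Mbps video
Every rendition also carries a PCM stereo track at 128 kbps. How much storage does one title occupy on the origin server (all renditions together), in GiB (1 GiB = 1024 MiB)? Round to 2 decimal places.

13 min = 780 s
Audio: 128 kbps = 0.128 Mbps.
Sum of rendition bitrates: (17.79+0.128) + (6.0+0.128) + (3.9+0.128) = 28.074 Mbps.
× 780 s = 21,898 Mb = 2,737 MB = 2.549 GiB.

2.55 GiB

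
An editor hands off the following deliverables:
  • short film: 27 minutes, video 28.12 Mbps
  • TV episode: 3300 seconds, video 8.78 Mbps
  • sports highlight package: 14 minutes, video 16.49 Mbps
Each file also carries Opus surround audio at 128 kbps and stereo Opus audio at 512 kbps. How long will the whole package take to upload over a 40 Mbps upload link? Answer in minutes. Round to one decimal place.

Audio total: 128 + 512 = 640 kbps = 0.640 Mbps.
short film: 28.760 Mbps × 1620 s = 46591.2 Mb
TV episode: 9.420 Mbps × 3300 s = 31086.0 Mb
sports highlight package: 17.130 Mbps × 840 s = 14389.2 Mb
Total: 92066.4 Mb = 11508.3 MB.
At 40 Mbps: 92066.4 / 40 = 2302 s ≈ 38.4 minutes.

38.4 minutes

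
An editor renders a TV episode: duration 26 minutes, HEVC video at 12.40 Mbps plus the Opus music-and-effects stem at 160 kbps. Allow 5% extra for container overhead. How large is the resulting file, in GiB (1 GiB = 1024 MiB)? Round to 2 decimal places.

26 min = 1560 s
Audio: 160 kbps = 0.160 Mbps.
Total bitrate: 12.40 + 0.160 = 12.560 Mbps.
Stream data: 12.560 Mbps × 1560 s = 19593.6 Mb.
With 5% container overhead: ×1.05.
20,573 Mb = 2,571,660,000 bytes ÷ 1,073,741,824 = 2.395 GiB.

2.40 GiB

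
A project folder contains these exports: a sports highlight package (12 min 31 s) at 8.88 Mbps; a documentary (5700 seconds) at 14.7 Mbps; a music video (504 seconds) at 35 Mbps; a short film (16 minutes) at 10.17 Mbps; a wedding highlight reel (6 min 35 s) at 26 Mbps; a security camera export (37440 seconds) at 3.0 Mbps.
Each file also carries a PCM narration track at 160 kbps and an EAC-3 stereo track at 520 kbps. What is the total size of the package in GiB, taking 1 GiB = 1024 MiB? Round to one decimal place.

31.6 GiB

Audio total: 160 + 520 = 680 kbps = 0.680 Mbps.
sports highlight package: 9.560 Mbps × 751 s = 7179.6 Mb
documentary: 15.380 Mbps × 5700 s = 87666.0 Mb
music video: 35.680 Mbps × 504 s = 17982.7 Mb
short film: 10.850 Mbps × 960 s = 10416.0 Mb
wedding highlight reel: 26.680 Mbps × 395 s = 10538.6 Mb
security camera export: 3.680 Mbps × 37440 s = 137779.2 Mb
Total: 271562.1 Mb = 33945.3 MB.
= 31.61 GiB.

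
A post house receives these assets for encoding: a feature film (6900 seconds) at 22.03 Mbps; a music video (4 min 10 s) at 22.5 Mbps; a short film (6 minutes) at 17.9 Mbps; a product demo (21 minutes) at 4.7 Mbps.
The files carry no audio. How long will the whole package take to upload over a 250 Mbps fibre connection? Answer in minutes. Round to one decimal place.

11.3 minutes

feature film: 22.030 Mbps × 6900 s = 152007.0 Mb
music video: 22.500 Mbps × 250 s = 5625.0 Mb
short film: 17.900 Mbps × 360 s = 6444.0 Mb
product demo: 4.700 Mbps × 1260 s = 5922.0 Mb
Total: 169998.0 Mb = 21249.8 MB.
At 250 Mbps: 169998.0 / 250 = 680 s ≈ 11.3 minutes.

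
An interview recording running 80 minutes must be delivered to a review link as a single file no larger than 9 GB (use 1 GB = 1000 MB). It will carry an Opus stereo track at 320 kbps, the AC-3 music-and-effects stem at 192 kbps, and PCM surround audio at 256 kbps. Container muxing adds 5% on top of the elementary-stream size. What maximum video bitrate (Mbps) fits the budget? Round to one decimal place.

Budget: 9 GB = 72000.0 Mb.
Stream payload after overhead: 72000.0 / 1.05 = 68571.4 Mb.
80 min = 4800 s
Total bitrate budget: 68571.4 Mb / 4800 s = 14.286 Mbps.
Audio total: 320 + 192 + 256 = 768 kbps = 0.768 Mbps.
Video: 14.286 − 0.768 = 13.518 Mbps.

13.5 Mbps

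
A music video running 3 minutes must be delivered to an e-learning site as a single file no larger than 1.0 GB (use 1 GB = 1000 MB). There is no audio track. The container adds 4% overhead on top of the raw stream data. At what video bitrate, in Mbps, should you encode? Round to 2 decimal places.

Budget: 1.0 GB = 8000.0 Mb.
Stream payload after overhead: 8000.0 / 1.04 = 7692.3 Mb.
3 min = 180 s
Total bitrate budget: 7692.3 Mb / 180 s = 42.735 Mbps.

42.74 Mbps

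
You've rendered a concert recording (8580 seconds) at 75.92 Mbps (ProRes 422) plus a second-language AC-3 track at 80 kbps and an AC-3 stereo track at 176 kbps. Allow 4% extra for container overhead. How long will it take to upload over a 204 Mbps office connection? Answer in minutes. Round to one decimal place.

Audio total: 80 + 176 = 256 kbps = 0.256 Mbps.
Total bitrate: 76.176 Mbps.
File: 76.176 Mbps × 8580 s = 653590.1 Mb.
With 4% container overhead: ×1.04. → 679733.7 Mb.
At 204 Mbps: 679733.7 / 204 = 3332.0 s ≈ 55.5 minutes.

55.5 minutes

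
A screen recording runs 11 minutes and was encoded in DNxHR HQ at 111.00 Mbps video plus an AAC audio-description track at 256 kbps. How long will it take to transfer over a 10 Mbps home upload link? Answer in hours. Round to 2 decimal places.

11 min = 660 s
Audio: 256 kbps = 0.256 Mbps.
Total bitrate: 111.256 Mbps.
File: 111.256 Mbps × 660 s = 73429.0 Mb.
At 10 Mbps: 73429.0 / 10 = 7342.9 s ≈ 2.04 hours.

2.04 hours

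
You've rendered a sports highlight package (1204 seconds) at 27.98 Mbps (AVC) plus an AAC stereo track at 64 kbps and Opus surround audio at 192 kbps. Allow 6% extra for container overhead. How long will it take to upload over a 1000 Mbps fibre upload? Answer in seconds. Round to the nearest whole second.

36 seconds

Audio total: 64 + 192 = 256 kbps = 0.256 Mbps.
Total bitrate: 28.236 Mbps.
File: 28.236 Mbps × 1204 s = 33996.1 Mb.
With 6% container overhead: ×1.06. → 36035.9 Mb.
At 1000 Mbps: 36035.9 / 1000 = 36.0 s ≈ 36 seconds.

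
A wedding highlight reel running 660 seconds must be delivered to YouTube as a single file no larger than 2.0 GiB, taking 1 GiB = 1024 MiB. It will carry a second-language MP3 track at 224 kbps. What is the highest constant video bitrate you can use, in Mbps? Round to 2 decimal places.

Budget: 2.0 GiB = 17179.9 Mb.
Total bitrate budget: 17179.9 Mb / 660 s = 26.030 Mbps.
Audio: 224 kbps = 0.224 Mbps.
Video: 26.030 − 0.224 = 25.806 Mbps.

25.81 Mbps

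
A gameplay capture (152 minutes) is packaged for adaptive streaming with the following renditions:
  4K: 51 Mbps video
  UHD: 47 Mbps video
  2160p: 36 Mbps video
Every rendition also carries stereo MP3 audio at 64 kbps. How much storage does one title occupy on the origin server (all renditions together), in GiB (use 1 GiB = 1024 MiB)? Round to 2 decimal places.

152 min = 9120 s
Audio: 64 kbps = 0.064 Mbps.
Sum of rendition bitrates: (51+0.064) + (47+0.064) + (36+0.064) = 134.192 Mbps.
× 9120 s = 1,223,831 Mb = 152,979 MB = 142.5 GiB.

142.47 GiB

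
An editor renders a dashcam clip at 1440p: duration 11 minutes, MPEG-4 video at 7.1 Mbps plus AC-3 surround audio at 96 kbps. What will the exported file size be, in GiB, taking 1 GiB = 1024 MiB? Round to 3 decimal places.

0.553 GiB

11 min = 660 s
Audio: 96 kbps = 0.096 Mbps.
Total bitrate: 7.1 + 0.096 = 7.196 Mbps.
Stream data: 7.196 Mbps × 660 s = 4749.4 Mb.
4,749 Mb = 593,670,000 bytes ÷ 1,073,741,824 = 0.5529 GiB.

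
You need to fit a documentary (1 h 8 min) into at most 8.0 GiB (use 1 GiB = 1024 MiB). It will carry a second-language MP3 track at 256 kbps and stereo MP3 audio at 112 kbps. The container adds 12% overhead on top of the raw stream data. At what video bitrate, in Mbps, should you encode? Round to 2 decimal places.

Budget: 8.0 GiB = 68719.5 Mb.
Stream payload after overhead: 68719.5 / 1.12 = 61356.7 Mb.
1 h 8 min = 68 min = 4080 s
Total bitrate budget: 61356.7 Mb / 4080 s = 15.038 Mbps.
Audio total: 256 + 112 = 368 kbps = 0.368 Mbps.
Video: 15.038 − 0.368 = 14.670 Mbps.

14.67 Mbps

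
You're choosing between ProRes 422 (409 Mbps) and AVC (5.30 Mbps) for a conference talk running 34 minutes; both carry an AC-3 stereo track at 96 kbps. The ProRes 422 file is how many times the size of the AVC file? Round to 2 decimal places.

75.81

34 min = 2040 s
Audio: 96 kbps = 0.096 Mbps.
ProRes 422: 409.096 Mbps × 2040 s = 834555.8 Mb = 97.155 GiB.
AVC: 5.396 Mbps × 2040 s = 11007.8 Mb = 1.281 GiB.
Ratio: 97.155 / 1.281 = 75.815.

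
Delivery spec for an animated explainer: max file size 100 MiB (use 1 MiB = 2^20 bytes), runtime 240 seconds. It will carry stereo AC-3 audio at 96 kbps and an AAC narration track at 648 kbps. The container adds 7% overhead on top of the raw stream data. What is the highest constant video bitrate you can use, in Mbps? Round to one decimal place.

Budget: 100 MiB = 838.9 Mb.
Stream payload after overhead: 838.9 / 1.07 = 784.0 Mb.
Total bitrate budget: 784.0 Mb / 240 s = 3.267 Mbps.
Audio total: 96 + 648 = 744 kbps = 0.744 Mbps.
Video: 3.267 − 0.744 = 2.523 Mbps.

2.5 Mbps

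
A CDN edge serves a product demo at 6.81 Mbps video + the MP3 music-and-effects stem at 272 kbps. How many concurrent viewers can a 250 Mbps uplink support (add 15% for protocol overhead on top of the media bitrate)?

Audio: 272 kbps = 0.272 Mbps.
Per-viewer media rate: 7.082 Mbps.
On the wire with 15% overhead: 8.144 Mbps.
250 Mbps = 250.0 Mbps; 250.0 / 8.144 = 30.70 → 30 viewers.

30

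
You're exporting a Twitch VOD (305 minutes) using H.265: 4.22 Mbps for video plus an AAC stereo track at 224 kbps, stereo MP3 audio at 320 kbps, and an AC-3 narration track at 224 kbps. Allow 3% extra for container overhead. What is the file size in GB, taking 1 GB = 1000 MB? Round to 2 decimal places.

11.75 GB

305 min = 18300 s
Audio total: 224 + 320 + 224 = 768 kbps = 0.768 Mbps.
Total bitrate: 4.22 + 0.768 = 4.988 Mbps.
Stream data: 4.988 Mbps × 18300 s = 91280.4 Mb.
With 3% container overhead: ×1.03.
94,019 Mb ÷ 8 = 11,752 MB → 11.75 GB.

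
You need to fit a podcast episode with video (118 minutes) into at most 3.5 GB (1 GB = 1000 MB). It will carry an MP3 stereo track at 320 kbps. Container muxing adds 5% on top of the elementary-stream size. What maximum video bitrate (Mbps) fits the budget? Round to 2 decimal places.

Budget: 3.5 GB = 28000.0 Mb.
Stream payload after overhead: 28000.0 / 1.05 = 26666.7 Mb.
118 min = 7080 s
Total bitrate budget: 26666.7 Mb / 7080 s = 3.766 Mbps.
Audio: 320 kbps = 0.320 Mbps.
Video: 3.766 − 0.320 = 3.446 Mbps.

3.45 Mbps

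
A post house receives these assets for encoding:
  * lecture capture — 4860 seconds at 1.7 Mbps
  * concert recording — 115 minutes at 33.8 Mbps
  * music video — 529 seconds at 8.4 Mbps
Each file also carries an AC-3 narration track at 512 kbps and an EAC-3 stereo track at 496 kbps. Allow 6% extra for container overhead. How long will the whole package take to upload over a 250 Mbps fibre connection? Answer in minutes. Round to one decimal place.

18.3 minutes

Audio total: 512 + 496 = 1008 kbps = 1.008 Mbps.
lecture capture: 2.708 Mbps × 4860 s × 1.06 = 13950.5 Mb
concert recording: 34.808 Mbps × 6900 s × 1.06 = 254585.7 Mb
music video: 9.408 Mbps × 529 s × 1.06 = 5275.4 Mb
Total: 273811.7 Mb = 34226.5 MB.
At 250 Mbps: 273811.7 / 250 = 1095 s ≈ 18.3 minutes.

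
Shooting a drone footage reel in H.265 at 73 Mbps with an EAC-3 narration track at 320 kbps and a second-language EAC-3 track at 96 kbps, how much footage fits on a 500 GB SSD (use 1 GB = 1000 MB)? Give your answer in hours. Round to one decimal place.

Audio total: 320 + 96 = 416 kbps = 0.416 Mbps.
Total bitrate: 73 + 0.416 = 73.416 Mbps.
Capacity: 500 GB = 4,000,000 Mb.
Recording time: 4,000,000 / 73.416 = 54,484 s ≈ 15.1 hours.

15.1 hours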